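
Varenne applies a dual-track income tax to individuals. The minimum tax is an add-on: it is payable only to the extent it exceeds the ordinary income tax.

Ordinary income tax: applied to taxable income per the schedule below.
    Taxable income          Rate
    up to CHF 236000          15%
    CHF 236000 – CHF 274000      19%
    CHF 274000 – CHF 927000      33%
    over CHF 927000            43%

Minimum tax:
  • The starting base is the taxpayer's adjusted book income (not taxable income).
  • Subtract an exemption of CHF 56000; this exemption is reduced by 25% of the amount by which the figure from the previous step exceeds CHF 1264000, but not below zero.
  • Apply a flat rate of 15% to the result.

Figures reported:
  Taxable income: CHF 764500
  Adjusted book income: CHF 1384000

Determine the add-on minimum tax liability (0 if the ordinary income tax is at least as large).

Minimum tax:
  Base (adjusted book income): CHF 1384000
  Exemption: CHF 56000 − 25% × (CHF 1384000 − CHF 1264000) = CHF 56000 − CHF 30000 = CHF 26000
  Base: CHF 1384000 − CHF 26000 = CHF 1358000
  CHF 1358000 × 15% = CHF 203700

Ordinary income tax:
  CHF 236000 × 15% = CHF 35400
  CHF 38000 × 19% = CHF 7220
  CHF 490500 × 33% = CHF 161865
  → CHF 204485

CHF 203700 ≤ CHF 204485, so no add-on is due.

CHF 0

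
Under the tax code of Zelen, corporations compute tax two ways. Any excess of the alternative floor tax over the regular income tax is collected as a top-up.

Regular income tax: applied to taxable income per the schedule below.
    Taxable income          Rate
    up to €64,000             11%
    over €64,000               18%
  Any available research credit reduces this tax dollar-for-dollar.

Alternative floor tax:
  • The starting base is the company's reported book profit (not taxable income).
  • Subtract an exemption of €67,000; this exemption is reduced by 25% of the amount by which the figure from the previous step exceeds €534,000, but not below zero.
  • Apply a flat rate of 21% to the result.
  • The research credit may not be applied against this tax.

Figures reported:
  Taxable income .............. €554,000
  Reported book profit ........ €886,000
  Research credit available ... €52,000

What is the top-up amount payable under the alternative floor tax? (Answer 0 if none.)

Alternative floor tax:
  Base (reported book profit): €886,000
  Exemption: 25% × (€886,000 − €534,000) = €88,000 ≥ €67,000, so the exemption is fully phased out
  Base: €886,000 − €0 = €886,000
  €886,000 × 21% = €186,060

Regular income tax:
  €64,000 × 11% = €7,040
  €490,000 × 18% = €88,200
  → €95,240
  Less research credit €52,000 → €43,240

Excess of alternative floor tax over regular income tax: €186,060 − €43,240 = €142,820.

€142,820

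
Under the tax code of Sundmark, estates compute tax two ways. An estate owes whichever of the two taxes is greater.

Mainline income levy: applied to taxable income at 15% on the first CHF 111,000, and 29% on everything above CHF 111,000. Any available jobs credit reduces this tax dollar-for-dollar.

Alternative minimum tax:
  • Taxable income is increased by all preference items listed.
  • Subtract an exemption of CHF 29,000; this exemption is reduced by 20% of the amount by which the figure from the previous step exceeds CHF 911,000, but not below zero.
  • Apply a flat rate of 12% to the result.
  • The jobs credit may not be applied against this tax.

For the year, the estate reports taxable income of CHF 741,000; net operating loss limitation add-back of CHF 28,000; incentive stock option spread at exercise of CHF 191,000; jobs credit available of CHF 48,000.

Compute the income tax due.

Mainline income levy:
  CHF 111,000 × 15% = CHF 16,650
  CHF 630,000 × 29% = CHF 182,700
  → CHF 199,350
  Less jobs credit CHF 48,000 → CHF 151,350

Alternative minimum tax:
  Adjusted income: CHF 741,000 + CHF 28,000 + CHF 191,000 = CHF 960,000
  Exemption: CHF 29,000 − 20% × (CHF 960,000 − CHF 911,000) = CHF 29,000 − CHF 9,800 = CHF 19,200
  Base: CHF 960,000 − CHF 19,200 = CHF 940,800
  CHF 940,800 × 12% = CHF 112,896

CHF 151,350 > CHF 112,896, so the mainline income levy governs.

CHF 151,350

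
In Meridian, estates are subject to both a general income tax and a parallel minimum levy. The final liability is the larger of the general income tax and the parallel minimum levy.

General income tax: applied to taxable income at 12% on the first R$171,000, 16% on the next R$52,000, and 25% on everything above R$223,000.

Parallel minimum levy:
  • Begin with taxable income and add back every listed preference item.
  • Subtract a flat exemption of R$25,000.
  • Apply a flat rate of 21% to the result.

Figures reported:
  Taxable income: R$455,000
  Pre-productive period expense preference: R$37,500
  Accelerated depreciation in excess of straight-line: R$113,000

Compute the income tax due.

Parallel minimum levy:
  Adjusted income: R$455,000 + R$37,500 + R$113,000 = R$605,500
  Less exemption R$25,000 → base R$580,500
  R$580,500 × 21% = R$121,905

General income tax:
  R$171,000 × 12% = R$20,520
  R$52,000 × 16% = R$8,320
  R$232,000 × 25% = R$58,000
  → R$86,840

R$121,905 > R$86,840, so the parallel minimum levy is the binding amount.

R$121,905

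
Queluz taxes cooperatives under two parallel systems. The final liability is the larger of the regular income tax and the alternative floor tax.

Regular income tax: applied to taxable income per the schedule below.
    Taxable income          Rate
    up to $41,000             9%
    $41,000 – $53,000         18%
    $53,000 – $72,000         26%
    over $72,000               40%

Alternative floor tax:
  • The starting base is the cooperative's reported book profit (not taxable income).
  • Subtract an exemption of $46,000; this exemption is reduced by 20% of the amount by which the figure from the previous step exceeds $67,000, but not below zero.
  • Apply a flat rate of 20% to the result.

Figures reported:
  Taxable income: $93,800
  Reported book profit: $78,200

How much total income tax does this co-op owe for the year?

$19,510

Alternative floor tax:
  Base (reported book profit): $78,200
  Exemption: $46,000 − 20% × ($78,200 − $67,000) = $46,000 − $2,240 = $43,760
  Base: $78,200 − $43,760 = $34,440
  $34,440 × 20% = $6,888

Regular income tax:
  $41,000 × 9% = $3,690
  $12,000 × 18% = $2,160
  $19,000 × 26% = $4,940
  $21,800 × 40% = $8,720
  → $19,510

$19,510 > $6,888, so the regular income tax governs.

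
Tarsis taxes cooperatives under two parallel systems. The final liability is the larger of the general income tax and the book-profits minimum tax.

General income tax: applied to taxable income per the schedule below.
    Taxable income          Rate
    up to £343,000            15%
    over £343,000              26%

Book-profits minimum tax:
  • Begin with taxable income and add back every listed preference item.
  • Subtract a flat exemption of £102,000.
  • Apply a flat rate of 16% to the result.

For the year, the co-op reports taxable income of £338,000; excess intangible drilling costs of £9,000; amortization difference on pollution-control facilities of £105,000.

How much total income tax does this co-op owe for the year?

£56,000

General income tax:
  £338,000 × 15% = £50,700

Book-profits minimum tax:
  Adjusted income: £338,000 + £9,000 + £105,000 = £452,000
  Less exemption £102,000 → base £350,000
  £350,000 × 16% = £56,000

£56,000 > £50,700, so the book-profits minimum tax is the binding amount.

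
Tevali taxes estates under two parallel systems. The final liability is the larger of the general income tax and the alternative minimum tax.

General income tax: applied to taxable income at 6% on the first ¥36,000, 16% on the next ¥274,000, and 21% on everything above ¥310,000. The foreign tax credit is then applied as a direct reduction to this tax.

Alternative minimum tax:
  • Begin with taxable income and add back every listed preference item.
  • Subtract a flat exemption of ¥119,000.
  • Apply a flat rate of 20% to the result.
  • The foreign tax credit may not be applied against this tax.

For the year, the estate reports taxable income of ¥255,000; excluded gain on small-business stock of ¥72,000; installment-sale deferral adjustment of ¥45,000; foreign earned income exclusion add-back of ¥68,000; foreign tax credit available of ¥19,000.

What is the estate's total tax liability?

Alternative minimum tax:
  Adjusted income: ¥255,000 + ¥72,000 + ¥45,000 + ¥68,000 = ¥440,000
  Less exemption ¥119,000 → base ¥321,000
  ¥321,000 × 20% = ¥64,200

General income tax:
  ¥36,000 × 6% = ¥2,160
  ¥219,000 × 16% = ¥35,040
  → ¥37,200
  Less foreign tax credit ¥19,000 → ¥18,200

¥64,200 > ¥18,200, so the alternative minimum tax is the binding amount.

¥64,200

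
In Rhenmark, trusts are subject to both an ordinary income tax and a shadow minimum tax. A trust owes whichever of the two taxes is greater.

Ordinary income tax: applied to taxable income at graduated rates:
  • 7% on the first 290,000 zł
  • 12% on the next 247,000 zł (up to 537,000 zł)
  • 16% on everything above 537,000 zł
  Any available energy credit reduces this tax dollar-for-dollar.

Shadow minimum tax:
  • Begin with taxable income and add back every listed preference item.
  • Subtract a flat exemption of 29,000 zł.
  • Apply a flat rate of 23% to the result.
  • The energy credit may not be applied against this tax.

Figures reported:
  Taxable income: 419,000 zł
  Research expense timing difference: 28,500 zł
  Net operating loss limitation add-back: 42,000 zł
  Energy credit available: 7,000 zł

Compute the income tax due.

Shadow minimum tax:
  Adjusted income: 419,000 zł + 28,500 zł + 42,000 zł = 489,500 zł
  Less exemption 29,000 zł → base 460,500 zł
  460,500 zł × 23% = 105,915 zł

Ordinary income tax:
  290,000 zł × 7% = 20,300 zł
  129,000 zł × 12% = 15,480 zł
  → 35,780 zł
  Less energy credit 7,000 zł → 28,780 zł

105,915 zł > 28,780 zł, so the shadow minimum tax is the binding amount.

105,915 zł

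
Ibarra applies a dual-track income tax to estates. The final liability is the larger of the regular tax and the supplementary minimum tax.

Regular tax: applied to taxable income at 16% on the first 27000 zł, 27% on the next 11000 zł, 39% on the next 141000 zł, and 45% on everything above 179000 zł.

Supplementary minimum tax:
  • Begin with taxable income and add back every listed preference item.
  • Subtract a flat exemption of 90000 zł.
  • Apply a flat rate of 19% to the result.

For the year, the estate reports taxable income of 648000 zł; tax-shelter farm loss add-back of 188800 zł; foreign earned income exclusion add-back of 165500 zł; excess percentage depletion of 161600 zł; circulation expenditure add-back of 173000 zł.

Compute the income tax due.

Supplementary minimum tax:
  Adjusted income: 648000 zł + 188800 zł + 165500 zł + 161600 zł + 173000 zł = 1336900 zł
  Less exemption 90000 zł → base 1246900 zł
  1246900 zł × 19% = 236911 zł

Regular tax:
  27000 zł × 16% = 4320 zł
  11000 zł × 27% = 2970 zł
  141000 zł × 39% = 54990 zł
  469000 zł × 45% = 211050 zł
  → 273330 zł

273330 zł > 236911 zł, so the regular tax governs.

273330 zł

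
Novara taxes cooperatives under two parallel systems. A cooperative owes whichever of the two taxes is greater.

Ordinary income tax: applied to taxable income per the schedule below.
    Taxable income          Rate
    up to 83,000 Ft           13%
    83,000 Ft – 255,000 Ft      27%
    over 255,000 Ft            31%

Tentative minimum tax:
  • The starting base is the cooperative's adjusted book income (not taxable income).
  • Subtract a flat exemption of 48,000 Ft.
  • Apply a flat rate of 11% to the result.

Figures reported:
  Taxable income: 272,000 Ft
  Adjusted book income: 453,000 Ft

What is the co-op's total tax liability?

62,500 Ft

Tentative minimum tax:
  Base (adjusted book income): 453,000 Ft
  Less exemption 48,000 Ft → base 405,000 Ft
  405,000 Ft × 11% = 44,550 Ft

Ordinary income tax:
  83,000 Ft × 13% = 10,790 Ft
  172,000 Ft × 27% = 46,440 Ft
  17,000 Ft × 31% = 5,270 Ft
  → 62,500 Ft

62,500 Ft > 44,550 Ft, so the ordinary income tax governs.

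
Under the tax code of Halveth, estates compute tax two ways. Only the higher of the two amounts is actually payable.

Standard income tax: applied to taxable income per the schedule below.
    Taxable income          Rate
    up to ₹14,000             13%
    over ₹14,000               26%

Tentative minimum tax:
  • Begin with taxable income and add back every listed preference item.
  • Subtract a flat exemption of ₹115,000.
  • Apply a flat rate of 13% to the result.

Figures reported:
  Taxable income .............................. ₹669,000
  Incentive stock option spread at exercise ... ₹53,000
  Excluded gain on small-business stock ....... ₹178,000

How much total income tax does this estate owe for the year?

₹172,120

Tentative minimum tax:
  Adjusted income: ₹669,000 + ₹53,000 + ₹178,000 = ₹900,000
  Less exemption ₹115,000 → base ₹785,000
  ₹785,000 × 13% = ₹102,050

Standard income tax:
  ₹14,000 × 13% = ₹1,820
  ₹655,000 × 26% = ₹170,300
  → ₹172,120

₹172,120 > ₹102,050, so the standard income tax governs.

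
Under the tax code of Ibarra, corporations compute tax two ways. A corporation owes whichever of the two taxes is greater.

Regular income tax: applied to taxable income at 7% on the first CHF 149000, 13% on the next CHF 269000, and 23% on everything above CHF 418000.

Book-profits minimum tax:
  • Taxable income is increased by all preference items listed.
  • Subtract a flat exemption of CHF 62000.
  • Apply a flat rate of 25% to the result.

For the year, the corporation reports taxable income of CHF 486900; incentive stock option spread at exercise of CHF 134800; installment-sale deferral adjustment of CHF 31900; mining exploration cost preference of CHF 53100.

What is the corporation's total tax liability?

CHF 161175

Book-profits minimum tax:
  Adjusted income: CHF 486900 + CHF 134800 + CHF 31900 + CHF 53100 = CHF 706700
  Less exemption CHF 62000 → base CHF 644700
  CHF 644700 × 25% = CHF 161175

Regular income tax:
  CHF 149000 × 7% = CHF 10430
  CHF 269000 × 13% = CHF 34970
  CHF 68900 × 23% = CHF 15847
  → CHF 61247

CHF 161175 > CHF 61247, so the book-profits minimum tax is the binding amount.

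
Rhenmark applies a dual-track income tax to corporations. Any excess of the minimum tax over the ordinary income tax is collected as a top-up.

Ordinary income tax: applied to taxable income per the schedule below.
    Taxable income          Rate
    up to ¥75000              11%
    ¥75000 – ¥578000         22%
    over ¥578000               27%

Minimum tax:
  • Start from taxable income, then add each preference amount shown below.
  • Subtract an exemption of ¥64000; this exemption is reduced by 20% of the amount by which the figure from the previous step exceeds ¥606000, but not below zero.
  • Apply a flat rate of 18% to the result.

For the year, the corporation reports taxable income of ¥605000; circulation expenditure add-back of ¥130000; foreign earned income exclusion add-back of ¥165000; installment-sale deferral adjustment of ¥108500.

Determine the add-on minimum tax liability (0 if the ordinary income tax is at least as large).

Minimum tax:
  Adjusted income: ¥605000 + ¥130000 + ¥165000 + ¥108500 = ¥1008500
  Exemption: 20% × (¥1008500 − ¥606000) = ¥80500 ≥ ¥64000, so the exemption is fully phased out
  Base: ¥1008500 − ¥0 = ¥1008500
  ¥1008500 × 18% = ¥181530

Ordinary income tax:
  ¥75000 × 11% = ¥8250
  ¥503000 × 22% = ¥110660
  ¥27000 × 27% = ¥7290
  → ¥126200

Excess of minimum tax over ordinary income tax: ¥181530 − ¥126200 = ¥55330.

¥55330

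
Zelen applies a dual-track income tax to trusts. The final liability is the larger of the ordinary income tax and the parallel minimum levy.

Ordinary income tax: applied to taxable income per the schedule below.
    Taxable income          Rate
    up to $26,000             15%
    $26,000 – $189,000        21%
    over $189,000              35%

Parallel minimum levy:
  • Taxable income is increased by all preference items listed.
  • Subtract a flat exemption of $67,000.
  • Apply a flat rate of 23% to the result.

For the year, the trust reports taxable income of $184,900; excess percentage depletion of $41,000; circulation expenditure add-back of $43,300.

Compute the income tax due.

Ordinary income tax:
  $26,000 × 15% = $3,900
  $158,900 × 21% = $33,369
  → $37,269

Parallel minimum levy:
  Adjusted income: $184,900 + $41,000 + $43,300 = $269,200
  Less exemption $67,000 → base $202,200
  $202,200 × 23% = $46,506

$46,506 > $37,269, so the parallel minimum levy is the binding amount.

$46,506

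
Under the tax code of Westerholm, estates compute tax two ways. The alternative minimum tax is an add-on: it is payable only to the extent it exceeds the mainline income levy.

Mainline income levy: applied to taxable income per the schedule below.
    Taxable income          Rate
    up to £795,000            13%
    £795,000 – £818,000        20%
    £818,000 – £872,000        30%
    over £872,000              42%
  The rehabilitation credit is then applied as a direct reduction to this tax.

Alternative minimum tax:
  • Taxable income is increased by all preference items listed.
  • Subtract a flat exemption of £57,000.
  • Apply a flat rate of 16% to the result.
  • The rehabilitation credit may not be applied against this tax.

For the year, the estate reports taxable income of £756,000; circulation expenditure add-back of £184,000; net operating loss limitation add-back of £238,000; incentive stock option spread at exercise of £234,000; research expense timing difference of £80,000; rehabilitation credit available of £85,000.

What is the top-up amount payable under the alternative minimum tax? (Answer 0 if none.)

Alternative minimum tax:
  Adjusted income: £756,000 + £184,000 + £238,000 + £234,000 + £80,000 = £1,492,000
  Less exemption £57,000 → base £1,435,000
  £1,435,000 × 16% = £229,600

Mainline income levy:
  £756,000 × 13% = £98,280
  Less rehabilitation credit £85,000 → £13,280

Excess of alternative minimum tax over mainline income levy: £229,600 − £13,280 = £216,320.

£216,320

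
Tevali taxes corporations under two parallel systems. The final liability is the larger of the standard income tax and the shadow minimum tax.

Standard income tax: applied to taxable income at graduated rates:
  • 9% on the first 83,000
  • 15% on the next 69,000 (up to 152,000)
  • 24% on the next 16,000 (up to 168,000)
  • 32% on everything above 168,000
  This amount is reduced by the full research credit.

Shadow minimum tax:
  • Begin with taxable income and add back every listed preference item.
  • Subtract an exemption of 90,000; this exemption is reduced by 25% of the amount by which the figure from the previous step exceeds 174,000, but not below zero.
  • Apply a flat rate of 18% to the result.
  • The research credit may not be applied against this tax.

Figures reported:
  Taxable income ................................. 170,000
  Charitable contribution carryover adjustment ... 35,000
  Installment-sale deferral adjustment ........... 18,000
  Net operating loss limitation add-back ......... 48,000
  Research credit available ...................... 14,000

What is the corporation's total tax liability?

36,945

Shadow minimum tax:
  Adjusted income: 170,000 + 35,000 + 18,000 + 48,000 = 271,000
  Exemption: 90,000 − 25% × (271,000 − 174,000) = 90,000 − 24,250 = 65,750
  Base: 271,000 − 65,750 = 205,250
  205,250 × 18% = 36,945

Standard income tax:
  83,000 × 9% = 7,470
  69,000 × 15% = 10,350
  16,000 × 24% = 3,840
  2,000 × 32% = 640
  → 22,300
  Less research credit 14,000 → 8,300

36,945 > 8,300, so the shadow minimum tax is the binding amount.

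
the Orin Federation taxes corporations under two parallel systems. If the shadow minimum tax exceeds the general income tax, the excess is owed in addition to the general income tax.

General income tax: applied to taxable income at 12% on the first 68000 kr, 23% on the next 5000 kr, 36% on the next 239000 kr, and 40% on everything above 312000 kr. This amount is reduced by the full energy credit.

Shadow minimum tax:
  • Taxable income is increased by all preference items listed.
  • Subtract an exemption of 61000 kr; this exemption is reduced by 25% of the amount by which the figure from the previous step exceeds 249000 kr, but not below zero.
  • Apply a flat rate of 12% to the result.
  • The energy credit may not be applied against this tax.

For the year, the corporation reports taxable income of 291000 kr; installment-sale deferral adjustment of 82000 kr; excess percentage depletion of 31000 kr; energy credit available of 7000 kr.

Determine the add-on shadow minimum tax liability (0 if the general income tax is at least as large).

0 kr

Shadow minimum tax:
  Adjusted income: 291000 kr + 82000 kr + 31000 kr = 404000 kr
  Exemption: 61000 kr − 25% × (404000 kr − 249000 kr) = 61000 kr − 38750 kr = 22250 kr
  Base: 404000 kr − 22250 kr = 381750 kr
  381750 kr × 12% = 45810 kr

General income tax:
  68000 kr × 12% = 8160 kr
  5000 kr × 23% = 1150 kr
  218000 kr × 36% = 78480 kr
  → 87790 kr
  Less energy credit 7000 kr → 80790 kr

45810 kr ≤ 80790 kr, so no add-on is due.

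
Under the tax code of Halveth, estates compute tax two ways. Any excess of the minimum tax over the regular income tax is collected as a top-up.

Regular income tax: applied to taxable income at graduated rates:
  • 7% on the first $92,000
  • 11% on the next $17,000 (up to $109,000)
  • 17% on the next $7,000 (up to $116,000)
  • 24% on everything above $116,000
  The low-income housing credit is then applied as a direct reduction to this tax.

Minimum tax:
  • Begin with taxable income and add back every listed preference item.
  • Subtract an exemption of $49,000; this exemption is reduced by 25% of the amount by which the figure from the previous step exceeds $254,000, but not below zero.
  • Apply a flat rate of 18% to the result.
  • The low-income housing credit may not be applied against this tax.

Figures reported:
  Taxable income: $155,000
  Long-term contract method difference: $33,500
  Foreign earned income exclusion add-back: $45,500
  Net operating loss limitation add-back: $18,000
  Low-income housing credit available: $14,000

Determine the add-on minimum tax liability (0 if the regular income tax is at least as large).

$31,680

Minimum tax:
  Adjusted income: $155,000 + $33,500 + $45,500 + $18,000 = $252,000
  Exemption: $252,000 ≤ $254,000, so full $49,000 applies
  Base: $252,000 − $49,000 = $203,000
  $203,000 × 18% = $36,540

Regular income tax:
  $92,000 × 7% = $6,440
  $17,000 × 11% = $1,870
  $7,000 × 17% = $1,190
  $39,000 × 24% = $9,360
  → $18,860
  Less low-income housing credit $14,000 → $4,860

Excess of minimum tax over regular income tax: $36,540 − $4,860 = $31,680.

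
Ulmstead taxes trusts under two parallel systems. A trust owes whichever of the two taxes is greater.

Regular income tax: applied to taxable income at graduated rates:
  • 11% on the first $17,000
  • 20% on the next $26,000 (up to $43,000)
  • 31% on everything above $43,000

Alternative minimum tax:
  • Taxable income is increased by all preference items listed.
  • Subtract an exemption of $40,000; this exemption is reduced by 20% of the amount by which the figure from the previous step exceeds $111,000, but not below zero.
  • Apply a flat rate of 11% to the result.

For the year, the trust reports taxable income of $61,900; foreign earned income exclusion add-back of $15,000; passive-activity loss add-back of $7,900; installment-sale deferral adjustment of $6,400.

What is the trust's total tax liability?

$12,929

Regular income tax:
  $17,000 × 11% = $1,870
  $26,000 × 20% = $5,200
  $18,900 × 31% = $5,859
  → $12,929

Alternative minimum tax:
  Adjusted income: $61,900 + $15,000 + $7,900 + $6,400 = $91,200
  Exemption: $91,200 ≤ $111,000, so full $40,000 applies
  Base: $91,200 − $40,000 = $51,200
  $51,200 × 11% = $5,632

$12,929 > $5,632, so the regular income tax governs.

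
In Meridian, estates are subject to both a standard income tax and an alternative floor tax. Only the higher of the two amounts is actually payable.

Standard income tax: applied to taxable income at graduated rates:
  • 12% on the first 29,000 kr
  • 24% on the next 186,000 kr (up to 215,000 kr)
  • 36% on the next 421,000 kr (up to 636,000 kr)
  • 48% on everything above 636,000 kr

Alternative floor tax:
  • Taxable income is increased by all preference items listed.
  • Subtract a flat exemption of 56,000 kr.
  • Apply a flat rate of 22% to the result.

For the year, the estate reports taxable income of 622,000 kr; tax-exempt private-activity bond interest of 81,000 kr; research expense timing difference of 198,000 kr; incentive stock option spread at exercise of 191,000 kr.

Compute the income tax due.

227,920 kr

Alternative floor tax:
  Adjusted income: 622,000 kr + 81,000 kr + 198,000 kr + 191,000 kr = 1,092,000 kr
  Less exemption 56,000 kr → base 1,036,000 kr
  1,036,000 kr × 22% = 227,920 kr

Standard income tax:
  29,000 kr × 12% = 3,480 kr
  186,000 kr × 24% = 44,640 kr
  407,000 kr × 36% = 146,520 kr
  → 194,640 kr

227,920 kr > 194,640 kr, so the alternative floor tax is the binding amount.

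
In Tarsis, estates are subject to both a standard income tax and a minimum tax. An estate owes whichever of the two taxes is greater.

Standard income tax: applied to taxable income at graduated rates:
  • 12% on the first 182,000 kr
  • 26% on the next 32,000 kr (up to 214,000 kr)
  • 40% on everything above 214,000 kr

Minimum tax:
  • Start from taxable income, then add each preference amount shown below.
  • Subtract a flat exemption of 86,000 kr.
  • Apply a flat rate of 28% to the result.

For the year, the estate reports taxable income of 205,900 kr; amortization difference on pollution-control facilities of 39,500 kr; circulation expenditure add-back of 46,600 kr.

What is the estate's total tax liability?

57,680 kr

Standard income tax:
  182,000 kr × 12% = 21,840 kr
  23,900 kr × 26% = 6,214 kr
  → 28,054 kr

Minimum tax:
  Adjusted income: 205,900 kr + 39,500 kr + 46,600 kr = 292,000 kr
  Less exemption 86,000 kr → base 206,000 kr
  206,000 kr × 28% = 57,680 kr

57,680 kr > 28,054 kr, so the minimum tax is the binding amount.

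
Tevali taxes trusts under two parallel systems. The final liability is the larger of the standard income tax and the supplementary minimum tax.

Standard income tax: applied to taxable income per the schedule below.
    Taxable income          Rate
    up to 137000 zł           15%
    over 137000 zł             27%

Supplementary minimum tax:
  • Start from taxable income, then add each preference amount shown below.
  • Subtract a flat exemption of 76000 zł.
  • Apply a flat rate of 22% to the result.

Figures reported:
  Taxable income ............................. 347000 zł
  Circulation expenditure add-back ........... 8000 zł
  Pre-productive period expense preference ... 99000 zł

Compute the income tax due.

83160 zł

Supplementary minimum tax:
  Adjusted income: 347000 zł + 8000 zł + 99000 zł = 454000 zł
  Less exemption 76000 zł → base 378000 zł
  378000 zł × 22% = 83160 zł

Standard income tax:
  137000 zł × 15% = 20550 zł
  210000 zł × 27% = 56700 zł
  → 77250 zł

83160 zł > 77250 zł, so the supplementary minimum tax is the binding amount.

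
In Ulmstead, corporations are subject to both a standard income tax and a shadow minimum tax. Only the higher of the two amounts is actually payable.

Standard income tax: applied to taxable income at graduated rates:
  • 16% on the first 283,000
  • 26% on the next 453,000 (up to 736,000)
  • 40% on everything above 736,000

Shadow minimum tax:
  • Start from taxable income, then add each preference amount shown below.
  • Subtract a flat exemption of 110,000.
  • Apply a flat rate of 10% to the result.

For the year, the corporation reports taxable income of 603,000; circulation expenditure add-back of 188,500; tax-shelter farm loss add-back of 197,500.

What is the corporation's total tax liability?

Shadow minimum tax:
  Adjusted income: 603,000 + 188,500 + 197,500 = 989,000
  Less exemption 110,000 → base 879,000
  879,000 × 10% = 87,900

Standard income tax:
  283,000 × 16% = 45,280
  320,000 × 26% = 83,200
  → 128,480

128,480 > 87,900, so the standard income tax governs.

128,480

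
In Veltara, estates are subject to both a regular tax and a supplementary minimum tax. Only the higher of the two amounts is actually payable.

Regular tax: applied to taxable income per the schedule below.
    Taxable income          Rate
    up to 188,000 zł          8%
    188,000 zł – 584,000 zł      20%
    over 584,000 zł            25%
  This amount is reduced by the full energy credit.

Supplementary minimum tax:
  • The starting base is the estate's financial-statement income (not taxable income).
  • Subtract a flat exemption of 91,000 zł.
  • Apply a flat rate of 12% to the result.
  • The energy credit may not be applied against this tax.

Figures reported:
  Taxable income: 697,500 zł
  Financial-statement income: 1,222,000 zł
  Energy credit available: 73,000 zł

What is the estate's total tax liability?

Regular tax:
  188,000 zł × 8% = 15,040 zł
  396,000 zł × 20% = 79,200 zł
  113,500 zł × 25% = 28,375 zł
  → 122,615 zł
  Less energy credit 73,000 zł → 49,615 zł

Supplementary minimum tax:
  Base (financial-statement income): 1,222,000 zł
  Less exemption 91,000 zł → base 1,131,000 zł
  1,131,000 zł × 12% = 135,720 zł

135,720 zł > 49,615 zł, so the supplementary minimum tax is the binding amount.

135,720 zł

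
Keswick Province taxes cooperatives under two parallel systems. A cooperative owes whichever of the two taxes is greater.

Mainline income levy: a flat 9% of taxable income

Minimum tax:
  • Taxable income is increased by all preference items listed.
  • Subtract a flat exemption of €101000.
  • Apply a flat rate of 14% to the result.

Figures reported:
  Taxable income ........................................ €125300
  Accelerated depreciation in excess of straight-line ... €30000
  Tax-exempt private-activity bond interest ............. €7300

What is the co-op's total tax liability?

€11277

Minimum tax:
  Adjusted income: €125300 + €30000 + €7300 = €162600
  Less exemption €101000 → base €61600
  €61600 × 14% = €8624

Mainline income levy:
  €125300 × 9% = €11277

€11277 > €8624, so the mainline income levy governs.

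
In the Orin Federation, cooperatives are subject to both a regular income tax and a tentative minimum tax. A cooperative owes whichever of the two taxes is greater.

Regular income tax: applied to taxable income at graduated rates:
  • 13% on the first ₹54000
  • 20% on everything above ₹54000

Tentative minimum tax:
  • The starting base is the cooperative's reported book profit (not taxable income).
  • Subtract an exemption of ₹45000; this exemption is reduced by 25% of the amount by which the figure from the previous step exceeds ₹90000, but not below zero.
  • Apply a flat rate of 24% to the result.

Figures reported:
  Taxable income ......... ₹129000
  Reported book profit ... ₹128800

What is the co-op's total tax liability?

Tentative minimum tax:
  Base (reported book profit): ₹128800
  Exemption: ₹45000 − 25% × (₹128800 − ₹90000) = ₹45000 − ₹9700 = ₹35300
  Base: ₹128800 − ₹35300 = ₹93500
  ₹93500 × 24% = ₹22440

Regular income tax:
  ₹54000 × 13% = ₹7020
  ₹75000 × 20% = ₹15000
  → ₹22020

₹22440 > ₹22020, so the tentative minimum tax is the binding amount.

₹22440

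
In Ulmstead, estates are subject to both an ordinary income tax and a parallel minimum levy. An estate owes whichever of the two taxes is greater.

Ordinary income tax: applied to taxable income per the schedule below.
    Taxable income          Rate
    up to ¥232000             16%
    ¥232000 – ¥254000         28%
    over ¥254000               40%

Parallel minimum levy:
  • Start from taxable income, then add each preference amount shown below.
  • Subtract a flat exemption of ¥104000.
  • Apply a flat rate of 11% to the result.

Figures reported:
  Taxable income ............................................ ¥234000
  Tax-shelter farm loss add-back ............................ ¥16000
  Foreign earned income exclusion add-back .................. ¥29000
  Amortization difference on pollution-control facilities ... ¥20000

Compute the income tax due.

Parallel minimum levy:
  Adjusted income: ¥234000 + ¥16000 + ¥29000 + ¥20000 = ¥299000
  Less exemption ¥104000 → base ¥195000
  ¥195000 × 11% = ¥21450

Ordinary income tax:
  ¥232000 × 16% = ¥37120
  ¥2000 × 28% = ¥560
  → ¥37680

¥37680 > ¥21450, so the ordinary income tax governs.

¥37680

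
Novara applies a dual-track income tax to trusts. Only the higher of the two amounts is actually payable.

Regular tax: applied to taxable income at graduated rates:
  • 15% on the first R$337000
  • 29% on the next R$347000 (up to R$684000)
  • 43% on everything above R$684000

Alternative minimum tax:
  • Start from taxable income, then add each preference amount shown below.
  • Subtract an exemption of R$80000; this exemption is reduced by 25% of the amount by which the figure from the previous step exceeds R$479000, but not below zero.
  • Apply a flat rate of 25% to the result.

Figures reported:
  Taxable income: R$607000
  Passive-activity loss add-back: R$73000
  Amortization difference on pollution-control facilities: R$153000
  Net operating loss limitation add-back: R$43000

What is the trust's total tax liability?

R$219000

Regular tax:
  R$337000 × 15% = R$50550
  R$270000 × 29% = R$78300
  → R$128850

Alternative minimum tax:
  Adjusted income: R$607000 + R$73000 + R$153000 + R$43000 = R$876000
  Exemption: 25% × (R$876000 − R$479000) = R$99250 ≥ R$80000, so the exemption is fully phased out
  Base: R$876000 − R$0 = R$876000
  R$876000 × 25% = R$219000

R$219000 > R$128850, so the alternative minimum tax is the binding amount.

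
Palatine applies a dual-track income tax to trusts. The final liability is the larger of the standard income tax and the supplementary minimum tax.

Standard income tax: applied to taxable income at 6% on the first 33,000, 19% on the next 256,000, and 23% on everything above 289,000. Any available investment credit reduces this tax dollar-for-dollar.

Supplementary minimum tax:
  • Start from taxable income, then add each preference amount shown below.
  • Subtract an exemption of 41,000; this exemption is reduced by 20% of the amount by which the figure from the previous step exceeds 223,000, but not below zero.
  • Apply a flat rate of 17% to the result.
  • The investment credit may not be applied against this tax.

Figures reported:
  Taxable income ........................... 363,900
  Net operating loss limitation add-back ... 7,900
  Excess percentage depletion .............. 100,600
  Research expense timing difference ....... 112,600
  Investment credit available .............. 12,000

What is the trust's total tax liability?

99,450

Supplementary minimum tax:
  Adjusted income: 363,900 + 7,900 + 100,600 + 112,600 = 585,000
  Exemption: 20% × (585,000 − 223,000) = 72,400 ≥ 41,000, so the exemption is fully phased out
  Base: 585,000 − 0 = 585,000
  585,000 × 17% = 99,450

Standard income tax:
  33,000 × 6% = 1,980
  256,000 × 19% = 48,640
  74,900 × 23% = 17,227
  → 67,847
  Less investment credit 12,000 → 55,847

99,450 > 55,847, so the supplementary minimum tax is the binding amount.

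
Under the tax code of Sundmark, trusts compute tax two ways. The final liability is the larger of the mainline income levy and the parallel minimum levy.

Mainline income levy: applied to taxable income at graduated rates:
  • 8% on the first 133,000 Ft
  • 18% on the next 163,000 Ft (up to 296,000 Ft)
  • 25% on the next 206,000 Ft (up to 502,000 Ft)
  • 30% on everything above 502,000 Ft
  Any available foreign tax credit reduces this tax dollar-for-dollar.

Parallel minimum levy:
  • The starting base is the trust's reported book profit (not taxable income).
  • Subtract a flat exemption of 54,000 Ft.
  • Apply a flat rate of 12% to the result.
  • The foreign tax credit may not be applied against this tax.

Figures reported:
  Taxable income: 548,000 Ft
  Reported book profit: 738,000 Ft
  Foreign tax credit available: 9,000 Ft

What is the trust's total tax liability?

Parallel minimum levy:
  Base (reported book profit): 738,000 Ft
  Less exemption 54,000 Ft → base 684,000 Ft
  684,000 Ft × 12% = 82,080 Ft

Mainline income levy:
  133,000 Ft × 8% = 10,640 Ft
  163,000 Ft × 18% = 29,340 Ft
  206,000 Ft × 25% = 51,500 Ft
  46,000 Ft × 30% = 13,800 Ft
  → 105,280 Ft
  Less foreign tax credit 9,000 Ft → 96,280 Ft

96,280 Ft > 82,080 Ft, so the mainline income levy governs.

96,280 Ft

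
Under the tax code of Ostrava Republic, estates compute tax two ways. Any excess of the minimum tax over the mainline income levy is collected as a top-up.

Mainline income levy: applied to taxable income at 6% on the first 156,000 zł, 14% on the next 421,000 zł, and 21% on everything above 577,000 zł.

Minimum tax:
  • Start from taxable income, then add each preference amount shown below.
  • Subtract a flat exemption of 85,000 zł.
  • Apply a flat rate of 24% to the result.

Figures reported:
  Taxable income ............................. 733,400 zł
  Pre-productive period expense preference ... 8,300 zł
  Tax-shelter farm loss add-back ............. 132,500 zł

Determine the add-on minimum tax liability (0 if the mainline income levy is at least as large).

Minimum tax:
  Adjusted income: 733,400 zł + 8,300 zł + 132,500 zł = 874,200 zł
  Less exemption 85,000 zł → base 789,200 zł
  789,200 zł × 24% = 189,408 zł

Mainline income levy:
  156,000 zł × 6% = 9,360 zł
  421,000 zł × 14% = 58,940 zł
  156,400 zł × 21% = 32,844 zł
  → 101,144 zł

Excess of minimum tax over mainline income levy: 189,408 zł − 101,144 zł = 88,264 zł.

88,264 zł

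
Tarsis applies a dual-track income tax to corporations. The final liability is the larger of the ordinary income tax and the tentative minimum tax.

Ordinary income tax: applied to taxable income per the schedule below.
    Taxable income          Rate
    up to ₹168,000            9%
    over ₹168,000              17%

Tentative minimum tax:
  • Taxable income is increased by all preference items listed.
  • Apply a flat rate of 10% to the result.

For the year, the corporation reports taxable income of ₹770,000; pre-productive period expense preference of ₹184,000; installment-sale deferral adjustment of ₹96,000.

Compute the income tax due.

Tentative minimum tax:
  Adjusted income: ₹770,000 + ₹184,000 + ₹96,000 = ₹1,050,000
  ₹1,050,000 × 10% = ₹105,000

Ordinary income tax:
  ₹168,000 × 9% = ₹15,120
  ₹602,000 × 17% = ₹102,340
  → ₹117,460

₹117,460 > ₹105,000, so the ordinary income tax governs.

₹117,460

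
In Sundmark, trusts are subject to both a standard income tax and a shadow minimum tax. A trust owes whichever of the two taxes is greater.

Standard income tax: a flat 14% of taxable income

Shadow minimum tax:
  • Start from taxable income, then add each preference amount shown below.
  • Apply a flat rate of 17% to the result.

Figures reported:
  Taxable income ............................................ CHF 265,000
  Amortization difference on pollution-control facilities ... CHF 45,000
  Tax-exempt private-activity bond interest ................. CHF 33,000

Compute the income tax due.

CHF 58,310

Standard income tax:
  CHF 265,000 × 14% = CHF 37,100

Shadow minimum tax:
  Adjusted income: CHF 265,000 + CHF 45,000 + CHF 33,000 = CHF 343,000
  CHF 343,000 × 17% = CHF 58,310

CHF 58,310 > CHF 37,100, so the shadow minimum tax is the binding amount.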